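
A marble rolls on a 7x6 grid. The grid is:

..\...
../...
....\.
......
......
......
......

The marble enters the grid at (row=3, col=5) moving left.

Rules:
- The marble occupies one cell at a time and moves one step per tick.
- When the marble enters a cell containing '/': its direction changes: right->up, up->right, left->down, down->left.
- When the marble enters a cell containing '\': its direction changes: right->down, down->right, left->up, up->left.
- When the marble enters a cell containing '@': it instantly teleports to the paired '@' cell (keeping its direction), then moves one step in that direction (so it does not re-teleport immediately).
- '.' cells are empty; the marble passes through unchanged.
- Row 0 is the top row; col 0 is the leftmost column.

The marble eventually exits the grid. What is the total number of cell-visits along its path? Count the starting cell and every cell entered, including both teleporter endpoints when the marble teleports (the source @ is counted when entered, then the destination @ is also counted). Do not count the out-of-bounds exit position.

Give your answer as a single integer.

Step 1: enter (3,5), '.' pass, move left to (3,4)
Step 2: enter (3,4), '.' pass, move left to (3,3)
Step 3: enter (3,3), '.' pass, move left to (3,2)
Step 4: enter (3,2), '.' pass, move left to (3,1)
Step 5: enter (3,1), '.' pass, move left to (3,0)
Step 6: enter (3,0), '.' pass, move left to (3,-1)
Step 7: at (3,-1) — EXIT via left edge, pos 3
Path length (cell visits): 6

Answer: 6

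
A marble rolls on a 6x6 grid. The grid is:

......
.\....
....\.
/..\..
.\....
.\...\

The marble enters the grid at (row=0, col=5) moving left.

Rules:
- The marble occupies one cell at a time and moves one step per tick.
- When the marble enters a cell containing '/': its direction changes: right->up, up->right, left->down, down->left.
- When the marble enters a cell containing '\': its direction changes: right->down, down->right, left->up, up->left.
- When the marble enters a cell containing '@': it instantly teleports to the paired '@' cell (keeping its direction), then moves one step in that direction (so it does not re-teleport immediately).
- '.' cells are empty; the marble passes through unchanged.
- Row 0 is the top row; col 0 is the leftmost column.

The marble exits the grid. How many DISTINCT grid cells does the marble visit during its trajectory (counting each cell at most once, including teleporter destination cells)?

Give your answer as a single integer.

Step 1: enter (0,5), '.' pass, move left to (0,4)
Step 2: enter (0,4), '.' pass, move left to (0,3)
Step 3: enter (0,3), '.' pass, move left to (0,2)
Step 4: enter (0,2), '.' pass, move left to (0,1)
Step 5: enter (0,1), '.' pass, move left to (0,0)
Step 6: enter (0,0), '.' pass, move left to (0,-1)
Step 7: at (0,-1) — EXIT via left edge, pos 0
Distinct cells visited: 6 (path length 6)

Answer: 6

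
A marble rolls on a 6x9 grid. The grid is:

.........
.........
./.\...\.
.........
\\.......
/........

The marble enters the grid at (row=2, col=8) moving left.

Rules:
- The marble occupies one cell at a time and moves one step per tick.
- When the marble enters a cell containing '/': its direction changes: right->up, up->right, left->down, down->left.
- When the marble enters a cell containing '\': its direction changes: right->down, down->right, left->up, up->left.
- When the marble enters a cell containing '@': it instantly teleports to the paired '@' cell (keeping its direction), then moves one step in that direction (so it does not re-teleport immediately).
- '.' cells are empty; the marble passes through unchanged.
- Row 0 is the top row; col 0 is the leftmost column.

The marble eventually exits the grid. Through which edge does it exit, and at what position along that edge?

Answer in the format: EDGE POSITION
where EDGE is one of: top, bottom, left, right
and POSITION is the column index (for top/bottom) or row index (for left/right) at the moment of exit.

Answer: top 7

Derivation:
Step 1: enter (2,8), '.' pass, move left to (2,7)
Step 2: enter (2,7), '\' deflects left->up, move up to (1,7)
Step 3: enter (1,7), '.' pass, move up to (0,7)
Step 4: enter (0,7), '.' pass, move up to (-1,7)
Step 5: at (-1,7) — EXIT via top edge, pos 7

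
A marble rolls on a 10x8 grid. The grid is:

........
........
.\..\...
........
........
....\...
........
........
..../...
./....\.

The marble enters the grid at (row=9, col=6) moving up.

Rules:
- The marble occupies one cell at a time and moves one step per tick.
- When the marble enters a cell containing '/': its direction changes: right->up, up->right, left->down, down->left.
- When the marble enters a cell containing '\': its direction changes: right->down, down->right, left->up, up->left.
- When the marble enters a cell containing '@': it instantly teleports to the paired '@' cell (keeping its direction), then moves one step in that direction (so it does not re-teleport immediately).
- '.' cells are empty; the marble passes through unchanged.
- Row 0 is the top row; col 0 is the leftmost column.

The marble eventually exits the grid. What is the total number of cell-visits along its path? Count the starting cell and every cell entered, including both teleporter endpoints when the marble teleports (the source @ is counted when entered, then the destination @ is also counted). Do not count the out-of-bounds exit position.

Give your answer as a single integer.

Answer: 6

Derivation:
Step 1: enter (9,6), '\' deflects up->left, move left to (9,5)
Step 2: enter (9,5), '.' pass, move left to (9,4)
Step 3: enter (9,4), '.' pass, move left to (9,3)
Step 4: enter (9,3), '.' pass, move left to (9,2)
Step 5: enter (9,2), '.' pass, move left to (9,1)
Step 6: enter (9,1), '/' deflects left->down, move down to (10,1)
Step 7: at (10,1) — EXIT via bottom edge, pos 1
Path length (cell visits): 6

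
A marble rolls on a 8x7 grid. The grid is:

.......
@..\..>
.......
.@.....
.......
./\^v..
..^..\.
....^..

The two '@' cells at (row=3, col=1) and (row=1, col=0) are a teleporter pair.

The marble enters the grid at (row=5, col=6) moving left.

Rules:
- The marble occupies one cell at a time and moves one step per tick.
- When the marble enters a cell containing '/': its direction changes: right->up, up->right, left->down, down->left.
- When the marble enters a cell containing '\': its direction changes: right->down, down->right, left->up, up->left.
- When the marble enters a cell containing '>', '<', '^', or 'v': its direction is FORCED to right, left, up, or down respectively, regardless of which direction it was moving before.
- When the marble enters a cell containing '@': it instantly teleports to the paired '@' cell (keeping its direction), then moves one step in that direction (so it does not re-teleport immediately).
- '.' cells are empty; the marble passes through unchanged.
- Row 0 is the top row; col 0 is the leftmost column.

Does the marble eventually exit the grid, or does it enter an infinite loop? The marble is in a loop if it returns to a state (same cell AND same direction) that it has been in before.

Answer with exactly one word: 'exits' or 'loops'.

Answer: loops

Derivation:
Step 1: enter (5,6), '.' pass, move left to (5,5)
Step 2: enter (5,5), '.' pass, move left to (5,4)
Step 3: enter (5,4), 'v' forces left->down, move down to (6,4)
Step 4: enter (6,4), '.' pass, move down to (7,4)
Step 5: enter (7,4), '^' forces down->up, move up to (6,4)
Step 6: enter (6,4), '.' pass, move up to (5,4)
Step 7: enter (5,4), 'v' forces up->down, move down to (6,4)
Step 8: at (6,4) dir=down — LOOP DETECTED (seen before)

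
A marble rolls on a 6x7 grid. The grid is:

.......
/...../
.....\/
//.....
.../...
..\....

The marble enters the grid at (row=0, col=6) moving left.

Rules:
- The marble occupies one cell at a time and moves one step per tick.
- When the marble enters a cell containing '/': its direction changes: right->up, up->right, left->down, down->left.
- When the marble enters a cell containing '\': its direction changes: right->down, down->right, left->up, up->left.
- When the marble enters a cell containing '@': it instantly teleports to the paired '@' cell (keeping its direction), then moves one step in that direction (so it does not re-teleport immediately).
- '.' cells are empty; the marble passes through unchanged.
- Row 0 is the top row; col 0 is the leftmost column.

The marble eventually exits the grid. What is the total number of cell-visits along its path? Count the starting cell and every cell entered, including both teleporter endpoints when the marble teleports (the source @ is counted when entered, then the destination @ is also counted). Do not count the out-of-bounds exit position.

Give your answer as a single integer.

Step 1: enter (0,6), '.' pass, move left to (0,5)
Step 2: enter (0,5), '.' pass, move left to (0,4)
Step 3: enter (0,4), '.' pass, move left to (0,3)
Step 4: enter (0,3), '.' pass, move left to (0,2)
Step 5: enter (0,2), '.' pass, move left to (0,1)
Step 6: enter (0,1), '.' pass, move left to (0,0)
Step 7: enter (0,0), '.' pass, move left to (0,-1)
Step 8: at (0,-1) — EXIT via left edge, pos 0
Path length (cell visits): 7

Answer: 7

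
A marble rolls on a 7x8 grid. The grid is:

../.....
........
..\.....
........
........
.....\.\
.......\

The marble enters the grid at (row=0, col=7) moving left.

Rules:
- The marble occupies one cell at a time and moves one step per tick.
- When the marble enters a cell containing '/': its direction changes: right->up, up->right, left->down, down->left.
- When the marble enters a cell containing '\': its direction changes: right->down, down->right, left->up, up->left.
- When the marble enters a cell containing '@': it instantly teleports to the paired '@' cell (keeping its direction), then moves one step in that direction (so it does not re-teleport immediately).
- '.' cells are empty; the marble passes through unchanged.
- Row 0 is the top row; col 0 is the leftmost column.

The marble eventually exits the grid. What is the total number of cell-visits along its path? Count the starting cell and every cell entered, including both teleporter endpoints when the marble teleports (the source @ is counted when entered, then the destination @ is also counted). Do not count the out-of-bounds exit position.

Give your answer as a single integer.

Answer: 13

Derivation:
Step 1: enter (0,7), '.' pass, move left to (0,6)
Step 2: enter (0,6), '.' pass, move left to (0,5)
Step 3: enter (0,5), '.' pass, move left to (0,4)
Step 4: enter (0,4), '.' pass, move left to (0,3)
Step 5: enter (0,3), '.' pass, move left to (0,2)
Step 6: enter (0,2), '/' deflects left->down, move down to (1,2)
Step 7: enter (1,2), '.' pass, move down to (2,2)
Step 8: enter (2,2), '\' deflects down->right, move right to (2,3)
Step 9: enter (2,3), '.' pass, move right to (2,4)
Step 10: enter (2,4), '.' pass, move right to (2,5)
Step 11: enter (2,5), '.' pass, move right to (2,6)
Step 12: enter (2,6), '.' pass, move right to (2,7)
Step 13: enter (2,7), '.' pass, move right to (2,8)
Step 14: at (2,8) — EXIT via right edge, pos 2
Path length (cell visits): 13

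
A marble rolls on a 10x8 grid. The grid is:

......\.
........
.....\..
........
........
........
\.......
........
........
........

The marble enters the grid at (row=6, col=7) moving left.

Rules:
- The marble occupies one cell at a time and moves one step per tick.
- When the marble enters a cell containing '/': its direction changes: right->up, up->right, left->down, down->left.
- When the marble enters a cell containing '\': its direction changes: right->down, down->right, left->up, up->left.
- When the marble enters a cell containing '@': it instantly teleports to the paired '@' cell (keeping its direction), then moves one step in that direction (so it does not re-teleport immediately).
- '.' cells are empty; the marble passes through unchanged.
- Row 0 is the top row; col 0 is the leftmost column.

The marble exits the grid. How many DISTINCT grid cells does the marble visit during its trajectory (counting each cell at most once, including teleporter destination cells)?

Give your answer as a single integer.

Answer: 14

Derivation:
Step 1: enter (6,7), '.' pass, move left to (6,6)
Step 2: enter (6,6), '.' pass, move left to (6,5)
Step 3: enter (6,5), '.' pass, move left to (6,4)
Step 4: enter (6,4), '.' pass, move left to (6,3)
Step 5: enter (6,3), '.' pass, move left to (6,2)
Step 6: enter (6,2), '.' pass, move left to (6,1)
Step 7: enter (6,1), '.' pass, move left to (6,0)
Step 8: enter (6,0), '\' deflects left->up, move up to (5,0)
Step 9: enter (5,0), '.' pass, move up to (4,0)
Step 10: enter (4,0), '.' pass, move up to (3,0)
Step 11: enter (3,0), '.' pass, move up to (2,0)
Step 12: enter (2,0), '.' pass, move up to (1,0)
Step 13: enter (1,0), '.' pass, move up to (0,0)
Step 14: enter (0,0), '.' pass, move up to (-1,0)
Step 15: at (-1,0) — EXIT via top edge, pos 0
Distinct cells visited: 14 (path length 14)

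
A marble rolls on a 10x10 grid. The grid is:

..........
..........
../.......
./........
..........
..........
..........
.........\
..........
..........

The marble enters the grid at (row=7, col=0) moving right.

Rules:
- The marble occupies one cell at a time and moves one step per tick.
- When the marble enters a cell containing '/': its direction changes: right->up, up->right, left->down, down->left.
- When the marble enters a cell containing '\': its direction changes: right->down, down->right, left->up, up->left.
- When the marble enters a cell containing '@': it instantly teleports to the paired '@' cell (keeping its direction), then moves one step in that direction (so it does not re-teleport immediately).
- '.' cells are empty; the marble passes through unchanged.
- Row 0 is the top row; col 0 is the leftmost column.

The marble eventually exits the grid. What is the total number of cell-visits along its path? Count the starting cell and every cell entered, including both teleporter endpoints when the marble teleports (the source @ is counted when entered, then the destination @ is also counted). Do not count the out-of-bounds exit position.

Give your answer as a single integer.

Step 1: enter (7,0), '.' pass, move right to (7,1)
Step 2: enter (7,1), '.' pass, move right to (7,2)
Step 3: enter (7,2), '.' pass, move right to (7,3)
Step 4: enter (7,3), '.' pass, move right to (7,4)
Step 5: enter (7,4), '.' pass, move right to (7,5)
Step 6: enter (7,5), '.' pass, move right to (7,6)
Step 7: enter (7,6), '.' pass, move right to (7,7)
Step 8: enter (7,7), '.' pass, move right to (7,8)
Step 9: enter (7,8), '.' pass, move right to (7,9)
Step 10: enter (7,9), '\' deflects right->down, move down to (8,9)
Step 11: enter (8,9), '.' pass, move down to (9,9)
Step 12: enter (9,9), '.' pass, move down to (10,9)
Step 13: at (10,9) — EXIT via bottom edge, pos 9
Path length (cell visits): 12

Answer: 12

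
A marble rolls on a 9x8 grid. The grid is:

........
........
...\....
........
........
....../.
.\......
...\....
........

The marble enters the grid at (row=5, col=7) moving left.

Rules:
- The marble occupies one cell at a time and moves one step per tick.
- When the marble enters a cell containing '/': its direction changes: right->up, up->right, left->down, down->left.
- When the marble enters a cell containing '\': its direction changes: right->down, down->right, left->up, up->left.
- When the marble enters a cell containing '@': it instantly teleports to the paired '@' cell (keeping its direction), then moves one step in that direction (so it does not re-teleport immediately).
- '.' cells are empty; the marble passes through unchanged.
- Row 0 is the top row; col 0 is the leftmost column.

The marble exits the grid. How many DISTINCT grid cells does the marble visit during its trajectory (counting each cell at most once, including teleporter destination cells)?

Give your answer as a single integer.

Step 1: enter (5,7), '.' pass, move left to (5,6)
Step 2: enter (5,6), '/' deflects left->down, move down to (6,6)
Step 3: enter (6,6), '.' pass, move down to (7,6)
Step 4: enter (7,6), '.' pass, move down to (8,6)
Step 5: enter (8,6), '.' pass, move down to (9,6)
Step 6: at (9,6) — EXIT via bottom edge, pos 6
Distinct cells visited: 5 (path length 5)

Answer: 5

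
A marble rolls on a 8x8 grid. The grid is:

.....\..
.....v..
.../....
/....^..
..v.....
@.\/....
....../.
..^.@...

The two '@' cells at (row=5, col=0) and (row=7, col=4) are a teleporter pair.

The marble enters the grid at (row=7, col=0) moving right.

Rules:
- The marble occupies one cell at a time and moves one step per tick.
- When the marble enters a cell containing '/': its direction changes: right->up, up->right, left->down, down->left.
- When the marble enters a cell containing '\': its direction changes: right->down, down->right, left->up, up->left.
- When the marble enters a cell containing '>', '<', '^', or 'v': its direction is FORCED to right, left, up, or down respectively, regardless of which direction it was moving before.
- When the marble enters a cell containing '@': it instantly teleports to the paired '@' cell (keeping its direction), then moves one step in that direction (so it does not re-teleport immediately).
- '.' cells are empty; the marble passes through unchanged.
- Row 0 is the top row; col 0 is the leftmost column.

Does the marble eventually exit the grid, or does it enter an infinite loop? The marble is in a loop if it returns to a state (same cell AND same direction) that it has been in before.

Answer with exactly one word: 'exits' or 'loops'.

Answer: loops

Derivation:
Step 1: enter (7,0), '.' pass, move right to (7,1)
Step 2: enter (7,1), '.' pass, move right to (7,2)
Step 3: enter (7,2), '^' forces right->up, move up to (6,2)
Step 4: enter (6,2), '.' pass, move up to (5,2)
Step 5: enter (5,2), '\' deflects up->left, move left to (5,1)
Step 6: enter (5,1), '.' pass, move left to (5,0)
Step 7: enter (5,0), '@' teleport (5,0)->(7,4), also enter (7,4), move left to (7,3)
Step 8: enter (7,3), '.' pass, move left to (7,2)
Step 9: enter (7,2), '^' forces left->up, move up to (6,2)
Step 10: at (6,2) dir=up — LOOP DETECTED (seen before)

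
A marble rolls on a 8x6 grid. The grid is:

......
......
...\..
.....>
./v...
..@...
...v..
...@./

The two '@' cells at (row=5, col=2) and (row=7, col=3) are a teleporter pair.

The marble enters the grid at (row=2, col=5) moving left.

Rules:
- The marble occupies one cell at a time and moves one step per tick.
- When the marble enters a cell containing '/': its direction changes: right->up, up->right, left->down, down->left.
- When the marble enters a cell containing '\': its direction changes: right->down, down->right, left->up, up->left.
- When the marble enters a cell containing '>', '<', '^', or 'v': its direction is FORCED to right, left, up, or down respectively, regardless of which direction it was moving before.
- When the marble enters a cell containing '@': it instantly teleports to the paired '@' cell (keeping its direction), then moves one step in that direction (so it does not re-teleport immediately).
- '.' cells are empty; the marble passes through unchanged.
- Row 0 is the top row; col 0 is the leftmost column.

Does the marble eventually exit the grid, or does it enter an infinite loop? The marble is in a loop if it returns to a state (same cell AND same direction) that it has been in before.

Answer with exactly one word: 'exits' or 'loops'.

Answer: exits

Derivation:
Step 1: enter (2,5), '.' pass, move left to (2,4)
Step 2: enter (2,4), '.' pass, move left to (2,3)
Step 3: enter (2,3), '\' deflects left->up, move up to (1,3)
Step 4: enter (1,3), '.' pass, move up to (0,3)
Step 5: enter (0,3), '.' pass, move up to (-1,3)
Step 6: at (-1,3) — EXIT via top edge, pos 3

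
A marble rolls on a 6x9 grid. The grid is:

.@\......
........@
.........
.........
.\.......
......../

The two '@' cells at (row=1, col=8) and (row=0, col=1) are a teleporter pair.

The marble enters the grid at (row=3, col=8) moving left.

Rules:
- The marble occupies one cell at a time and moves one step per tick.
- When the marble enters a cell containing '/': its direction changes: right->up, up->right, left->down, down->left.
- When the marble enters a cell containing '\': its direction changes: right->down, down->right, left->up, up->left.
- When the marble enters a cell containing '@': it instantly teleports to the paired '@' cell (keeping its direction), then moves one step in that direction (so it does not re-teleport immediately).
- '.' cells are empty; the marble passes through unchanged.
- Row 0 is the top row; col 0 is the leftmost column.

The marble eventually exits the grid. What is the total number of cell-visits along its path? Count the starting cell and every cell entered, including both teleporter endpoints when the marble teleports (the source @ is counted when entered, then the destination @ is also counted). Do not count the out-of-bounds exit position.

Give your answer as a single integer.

Step 1: enter (3,8), '.' pass, move left to (3,7)
Step 2: enter (3,7), '.' pass, move left to (3,6)
Step 3: enter (3,6), '.' pass, move left to (3,5)
Step 4: enter (3,5), '.' pass, move left to (3,4)
Step 5: enter (3,4), '.' pass, move left to (3,3)
Step 6: enter (3,3), '.' pass, move left to (3,2)
Step 7: enter (3,2), '.' pass, move left to (3,1)
Step 8: enter (3,1), '.' pass, move left to (3,0)
Step 9: enter (3,0), '.' pass, move left to (3,-1)
Step 10: at (3,-1) — EXIT via left edge, pos 3
Path length (cell visits): 9

Answer: 9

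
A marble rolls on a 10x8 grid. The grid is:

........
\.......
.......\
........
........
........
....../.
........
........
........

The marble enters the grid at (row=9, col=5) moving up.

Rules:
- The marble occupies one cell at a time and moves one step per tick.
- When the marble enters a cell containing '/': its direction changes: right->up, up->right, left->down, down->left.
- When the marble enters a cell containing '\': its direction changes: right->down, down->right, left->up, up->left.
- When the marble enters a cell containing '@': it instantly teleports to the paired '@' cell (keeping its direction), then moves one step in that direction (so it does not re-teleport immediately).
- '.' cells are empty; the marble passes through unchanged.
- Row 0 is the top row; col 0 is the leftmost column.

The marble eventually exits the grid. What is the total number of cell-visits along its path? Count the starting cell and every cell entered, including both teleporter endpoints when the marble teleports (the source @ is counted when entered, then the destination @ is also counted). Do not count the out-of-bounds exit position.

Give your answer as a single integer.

Step 1: enter (9,5), '.' pass, move up to (8,5)
Step 2: enter (8,5), '.' pass, move up to (7,5)
Step 3: enter (7,5), '.' pass, move up to (6,5)
Step 4: enter (6,5), '.' pass, move up to (5,5)
Step 5: enter (5,5), '.' pass, move up to (4,5)
Step 6: enter (4,5), '.' pass, move up to (3,5)
Step 7: enter (3,5), '.' pass, move up to (2,5)
Step 8: enter (2,5), '.' pass, move up to (1,5)
Step 9: enter (1,5), '.' pass, move up to (0,5)
Step 10: enter (0,5), '.' pass, move up to (-1,5)
Step 11: at (-1,5) — EXIT via top edge, pos 5
Path length (cell visits): 10

Answer: 10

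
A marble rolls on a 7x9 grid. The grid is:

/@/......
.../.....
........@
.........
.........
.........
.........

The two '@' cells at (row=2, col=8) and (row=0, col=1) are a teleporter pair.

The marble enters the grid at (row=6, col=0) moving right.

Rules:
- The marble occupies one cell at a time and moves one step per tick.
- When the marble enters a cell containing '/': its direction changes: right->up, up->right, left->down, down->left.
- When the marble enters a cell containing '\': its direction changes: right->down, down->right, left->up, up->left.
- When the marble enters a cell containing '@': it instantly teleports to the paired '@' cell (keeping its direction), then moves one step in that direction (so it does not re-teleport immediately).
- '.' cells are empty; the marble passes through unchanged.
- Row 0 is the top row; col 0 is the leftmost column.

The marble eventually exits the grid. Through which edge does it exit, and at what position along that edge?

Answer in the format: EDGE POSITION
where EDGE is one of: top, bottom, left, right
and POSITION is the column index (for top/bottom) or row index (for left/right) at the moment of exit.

Step 1: enter (6,0), '.' pass, move right to (6,1)
Step 2: enter (6,1), '.' pass, move right to (6,2)
Step 3: enter (6,2), '.' pass, move right to (6,3)
Step 4: enter (6,3), '.' pass, move right to (6,4)
Step 5: enter (6,4), '.' pass, move right to (6,5)
Step 6: enter (6,5), '.' pass, move right to (6,6)
Step 7: enter (6,6), '.' pass, move right to (6,7)
Step 8: enter (6,7), '.' pass, move right to (6,8)
Step 9: enter (6,8), '.' pass, move right to (6,9)
Step 10: at (6,9) — EXIT via right edge, pos 6

Answer: right 6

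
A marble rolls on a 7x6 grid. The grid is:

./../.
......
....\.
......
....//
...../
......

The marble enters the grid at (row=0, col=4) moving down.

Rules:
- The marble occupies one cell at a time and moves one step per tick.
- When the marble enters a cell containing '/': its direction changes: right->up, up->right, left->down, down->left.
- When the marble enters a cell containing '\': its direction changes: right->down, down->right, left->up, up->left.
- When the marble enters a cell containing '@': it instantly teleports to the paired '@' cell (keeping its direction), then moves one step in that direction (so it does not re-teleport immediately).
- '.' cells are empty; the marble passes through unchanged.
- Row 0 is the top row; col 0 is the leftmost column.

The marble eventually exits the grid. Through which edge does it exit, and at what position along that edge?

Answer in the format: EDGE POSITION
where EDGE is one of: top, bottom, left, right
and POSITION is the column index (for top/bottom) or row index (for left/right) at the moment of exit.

Step 1: enter (0,4), '/' deflects down->left, move left to (0,3)
Step 2: enter (0,3), '.' pass, move left to (0,2)
Step 3: enter (0,2), '.' pass, move left to (0,1)
Step 4: enter (0,1), '/' deflects left->down, move down to (1,1)
Step 5: enter (1,1), '.' pass, move down to (2,1)
Step 6: enter (2,1), '.' pass, move down to (3,1)
Step 7: enter (3,1), '.' pass, move down to (4,1)
Step 8: enter (4,1), '.' pass, move down to (5,1)
Step 9: enter (5,1), '.' pass, move down to (6,1)
Step 10: enter (6,1), '.' pass, move down to (7,1)
Step 11: at (7,1) — EXIT via bottom edge, pos 1

Answer: bottom 1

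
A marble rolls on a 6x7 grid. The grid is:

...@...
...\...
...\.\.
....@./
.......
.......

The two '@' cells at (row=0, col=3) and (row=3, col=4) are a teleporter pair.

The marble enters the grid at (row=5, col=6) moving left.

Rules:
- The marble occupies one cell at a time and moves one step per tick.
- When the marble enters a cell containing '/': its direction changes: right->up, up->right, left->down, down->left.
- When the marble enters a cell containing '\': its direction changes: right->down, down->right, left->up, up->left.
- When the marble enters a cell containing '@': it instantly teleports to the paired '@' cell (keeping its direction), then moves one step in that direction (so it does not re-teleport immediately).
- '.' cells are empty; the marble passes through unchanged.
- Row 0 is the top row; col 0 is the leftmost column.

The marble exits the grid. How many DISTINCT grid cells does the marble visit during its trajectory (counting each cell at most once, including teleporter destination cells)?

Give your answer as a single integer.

Step 1: enter (5,6), '.' pass, move left to (5,5)
Step 2: enter (5,5), '.' pass, move left to (5,4)
Step 3: enter (5,4), '.' pass, move left to (5,3)
Step 4: enter (5,3), '.' pass, move left to (5,2)
Step 5: enter (5,2), '.' pass, move left to (5,1)
Step 6: enter (5,1), '.' pass, move left to (5,0)
Step 7: enter (5,0), '.' pass, move left to (5,-1)
Step 8: at (5,-1) — EXIT via left edge, pos 5
Distinct cells visited: 7 (path length 7)

Answer: 7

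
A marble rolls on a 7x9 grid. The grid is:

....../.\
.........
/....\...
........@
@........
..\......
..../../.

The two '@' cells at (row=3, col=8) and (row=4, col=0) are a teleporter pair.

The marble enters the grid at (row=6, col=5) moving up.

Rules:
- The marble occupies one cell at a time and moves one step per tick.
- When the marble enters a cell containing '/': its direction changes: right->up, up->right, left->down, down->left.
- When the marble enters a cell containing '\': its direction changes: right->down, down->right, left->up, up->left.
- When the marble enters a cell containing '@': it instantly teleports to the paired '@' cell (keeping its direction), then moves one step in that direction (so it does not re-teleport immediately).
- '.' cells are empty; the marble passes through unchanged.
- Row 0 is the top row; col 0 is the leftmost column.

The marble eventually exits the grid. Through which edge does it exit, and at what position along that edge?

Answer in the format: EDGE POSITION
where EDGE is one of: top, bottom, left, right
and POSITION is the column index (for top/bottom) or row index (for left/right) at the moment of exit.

Step 1: enter (6,5), '.' pass, move up to (5,5)
Step 2: enter (5,5), '.' pass, move up to (4,5)
Step 3: enter (4,5), '.' pass, move up to (3,5)
Step 4: enter (3,5), '.' pass, move up to (2,5)
Step 5: enter (2,5), '\' deflects up->left, move left to (2,4)
Step 6: enter (2,4), '.' pass, move left to (2,3)
Step 7: enter (2,3), '.' pass, move left to (2,2)
Step 8: enter (2,2), '.' pass, move left to (2,1)
Step 9: enter (2,1), '.' pass, move left to (2,0)
Step 10: enter (2,0), '/' deflects left->down, move down to (3,0)
Step 11: enter (3,0), '.' pass, move down to (4,0)
Step 12: enter (4,0), '@' teleport (4,0)->(3,8), also enter (3,8), move down to (4,8)
Step 13: enter (4,8), '.' pass, move down to (5,8)
Step 14: enter (5,8), '.' pass, move down to (6,8)
Step 15: enter (6,8), '.' pass, move down to (7,8)
Step 16: at (7,8) — EXIT via bottom edge, pos 8

Answer: bottom 8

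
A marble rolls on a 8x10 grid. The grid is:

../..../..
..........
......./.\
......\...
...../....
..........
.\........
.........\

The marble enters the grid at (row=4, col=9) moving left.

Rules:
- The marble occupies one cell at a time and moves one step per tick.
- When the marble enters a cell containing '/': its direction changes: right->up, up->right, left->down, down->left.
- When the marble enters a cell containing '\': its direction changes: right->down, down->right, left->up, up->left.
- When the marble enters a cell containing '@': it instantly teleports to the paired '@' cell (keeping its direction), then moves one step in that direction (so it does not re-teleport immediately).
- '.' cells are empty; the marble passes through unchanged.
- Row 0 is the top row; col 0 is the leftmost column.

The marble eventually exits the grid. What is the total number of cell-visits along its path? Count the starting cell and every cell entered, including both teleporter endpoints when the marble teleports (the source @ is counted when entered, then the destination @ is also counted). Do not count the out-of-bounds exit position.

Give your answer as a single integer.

Answer: 8

Derivation:
Step 1: enter (4,9), '.' pass, move left to (4,8)
Step 2: enter (4,8), '.' pass, move left to (4,7)
Step 3: enter (4,7), '.' pass, move left to (4,6)
Step 4: enter (4,6), '.' pass, move left to (4,5)
Step 5: enter (4,5), '/' deflects left->down, move down to (5,5)
Step 6: enter (5,5), '.' pass, move down to (6,5)
Step 7: enter (6,5), '.' pass, move down to (7,5)
Step 8: enter (7,5), '.' pass, move down to (8,5)
Step 9: at (8,5) — EXIT via bottom edge, pos 5
Path length (cell visits): 8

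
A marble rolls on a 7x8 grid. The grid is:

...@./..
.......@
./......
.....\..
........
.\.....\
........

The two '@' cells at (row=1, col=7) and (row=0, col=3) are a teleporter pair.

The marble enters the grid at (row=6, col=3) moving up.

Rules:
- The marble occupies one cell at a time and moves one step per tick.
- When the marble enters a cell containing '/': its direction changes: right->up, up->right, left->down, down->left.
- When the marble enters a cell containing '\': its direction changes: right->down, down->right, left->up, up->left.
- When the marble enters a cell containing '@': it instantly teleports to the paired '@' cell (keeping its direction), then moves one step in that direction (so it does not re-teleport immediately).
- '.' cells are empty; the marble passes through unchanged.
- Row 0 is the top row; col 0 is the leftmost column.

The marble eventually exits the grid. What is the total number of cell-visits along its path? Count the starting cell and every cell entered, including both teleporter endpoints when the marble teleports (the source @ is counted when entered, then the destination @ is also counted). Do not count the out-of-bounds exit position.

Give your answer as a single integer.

Step 1: enter (6,3), '.' pass, move up to (5,3)
Step 2: enter (5,3), '.' pass, move up to (4,3)
Step 3: enter (4,3), '.' pass, move up to (3,3)
Step 4: enter (3,3), '.' pass, move up to (2,3)
Step 5: enter (2,3), '.' pass, move up to (1,3)
Step 6: enter (1,3), '.' pass, move up to (0,3)
Step 7: enter (0,3), '@' teleport (0,3)->(1,7), also enter (1,7), move up to (0,7)
Step 8: enter (0,7), '.' pass, move up to (-1,7)
Step 9: at (-1,7) — EXIT via top edge, pos 7
Path length (cell visits): 9

Answer: 9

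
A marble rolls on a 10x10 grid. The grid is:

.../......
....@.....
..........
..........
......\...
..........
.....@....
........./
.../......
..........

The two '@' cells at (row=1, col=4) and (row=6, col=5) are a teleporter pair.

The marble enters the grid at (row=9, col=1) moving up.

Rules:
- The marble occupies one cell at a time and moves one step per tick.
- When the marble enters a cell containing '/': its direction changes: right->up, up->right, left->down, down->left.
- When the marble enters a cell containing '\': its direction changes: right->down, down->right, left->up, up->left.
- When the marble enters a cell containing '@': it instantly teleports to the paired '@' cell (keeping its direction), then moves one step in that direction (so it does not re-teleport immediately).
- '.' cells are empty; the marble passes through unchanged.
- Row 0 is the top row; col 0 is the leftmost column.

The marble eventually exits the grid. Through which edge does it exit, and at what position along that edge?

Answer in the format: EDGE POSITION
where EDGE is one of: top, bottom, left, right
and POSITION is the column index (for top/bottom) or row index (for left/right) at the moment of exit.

Answer: top 1

Derivation:
Step 1: enter (9,1), '.' pass, move up to (8,1)
Step 2: enter (8,1), '.' pass, move up to (7,1)
Step 3: enter (7,1), '.' pass, move up to (6,1)
Step 4: enter (6,1), '.' pass, move up to (5,1)
Step 5: enter (5,1), '.' pass, move up to (4,1)
Step 6: enter (4,1), '.' pass, move up to (3,1)
Step 7: enter (3,1), '.' pass, move up to (2,1)
Step 8: enter (2,1), '.' pass, move up to (1,1)
Step 9: enter (1,1), '.' pass, move up to (0,1)
Step 10: enter (0,1), '.' pass, move up to (-1,1)
Step 11: at (-1,1) — EXIT via top edge, pos 1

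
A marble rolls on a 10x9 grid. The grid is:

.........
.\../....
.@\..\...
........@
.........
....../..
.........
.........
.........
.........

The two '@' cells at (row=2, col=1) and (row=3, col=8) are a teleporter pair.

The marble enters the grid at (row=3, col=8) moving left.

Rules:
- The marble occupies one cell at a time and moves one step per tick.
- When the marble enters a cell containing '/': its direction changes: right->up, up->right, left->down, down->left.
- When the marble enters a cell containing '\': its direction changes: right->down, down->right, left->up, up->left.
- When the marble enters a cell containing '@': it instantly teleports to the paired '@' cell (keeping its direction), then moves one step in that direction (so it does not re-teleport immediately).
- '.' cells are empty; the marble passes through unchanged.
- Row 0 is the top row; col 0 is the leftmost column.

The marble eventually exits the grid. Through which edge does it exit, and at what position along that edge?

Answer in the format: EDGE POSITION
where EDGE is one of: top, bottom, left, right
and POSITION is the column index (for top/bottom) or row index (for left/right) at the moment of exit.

Answer: left 2

Derivation:
Step 1: enter (3,8), '@' teleport (3,8)->(2,1), also enter (2,1), move left to (2,0)
Step 2: enter (2,0), '.' pass, move left to (2,-1)
Step 3: at (2,-1) — EXIT via left edge, pos 2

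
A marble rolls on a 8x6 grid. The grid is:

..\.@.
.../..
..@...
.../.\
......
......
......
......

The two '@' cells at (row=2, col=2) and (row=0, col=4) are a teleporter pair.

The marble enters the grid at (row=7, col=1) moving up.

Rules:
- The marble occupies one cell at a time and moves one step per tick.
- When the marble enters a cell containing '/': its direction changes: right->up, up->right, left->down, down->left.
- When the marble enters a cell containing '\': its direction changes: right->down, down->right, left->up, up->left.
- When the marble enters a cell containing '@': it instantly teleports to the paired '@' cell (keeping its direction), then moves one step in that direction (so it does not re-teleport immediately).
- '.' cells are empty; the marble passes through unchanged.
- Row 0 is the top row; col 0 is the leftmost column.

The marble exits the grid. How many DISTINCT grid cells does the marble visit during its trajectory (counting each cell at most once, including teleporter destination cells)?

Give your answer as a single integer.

Step 1: enter (7,1), '.' pass, move up to (6,1)
Step 2: enter (6,1), '.' pass, move up to (5,1)
Step 3: enter (5,1), '.' pass, move up to (4,1)
Step 4: enter (4,1), '.' pass, move up to (3,1)
Step 5: enter (3,1), '.' pass, move up to (2,1)
Step 6: enter (2,1), '.' pass, move up to (1,1)
Step 7: enter (1,1), '.' pass, move up to (0,1)
Step 8: enter (0,1), '.' pass, move up to (-1,1)
Step 9: at (-1,1) — EXIT via top edge, pos 1
Distinct cells visited: 8 (path length 8)

Answer: 8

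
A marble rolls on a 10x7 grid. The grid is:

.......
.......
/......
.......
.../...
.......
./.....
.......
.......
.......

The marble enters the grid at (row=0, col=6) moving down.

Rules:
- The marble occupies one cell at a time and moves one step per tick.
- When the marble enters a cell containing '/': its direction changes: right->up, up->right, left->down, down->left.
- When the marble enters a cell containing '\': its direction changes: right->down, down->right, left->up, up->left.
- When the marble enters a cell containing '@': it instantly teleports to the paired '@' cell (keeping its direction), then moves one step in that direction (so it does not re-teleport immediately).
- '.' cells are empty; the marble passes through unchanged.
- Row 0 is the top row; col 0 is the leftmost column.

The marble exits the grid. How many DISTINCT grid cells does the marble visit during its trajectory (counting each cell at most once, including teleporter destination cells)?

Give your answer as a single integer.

Step 1: enter (0,6), '.' pass, move down to (1,6)
Step 2: enter (1,6), '.' pass, move down to (2,6)
Step 3: enter (2,6), '.' pass, move down to (3,6)
Step 4: enter (3,6), '.' pass, move down to (4,6)
Step 5: enter (4,6), '.' pass, move down to (5,6)
Step 6: enter (5,6), '.' pass, move down to (6,6)
Step 7: enter (6,6), '.' pass, move down to (7,6)
Step 8: enter (7,6), '.' pass, move down to (8,6)
Step 9: enter (8,6), '.' pass, move down to (9,6)
Step 10: enter (9,6), '.' pass, move down to (10,6)
Step 11: at (10,6) — EXIT via bottom edge, pos 6
Distinct cells visited: 10 (path length 10)

Answer: 10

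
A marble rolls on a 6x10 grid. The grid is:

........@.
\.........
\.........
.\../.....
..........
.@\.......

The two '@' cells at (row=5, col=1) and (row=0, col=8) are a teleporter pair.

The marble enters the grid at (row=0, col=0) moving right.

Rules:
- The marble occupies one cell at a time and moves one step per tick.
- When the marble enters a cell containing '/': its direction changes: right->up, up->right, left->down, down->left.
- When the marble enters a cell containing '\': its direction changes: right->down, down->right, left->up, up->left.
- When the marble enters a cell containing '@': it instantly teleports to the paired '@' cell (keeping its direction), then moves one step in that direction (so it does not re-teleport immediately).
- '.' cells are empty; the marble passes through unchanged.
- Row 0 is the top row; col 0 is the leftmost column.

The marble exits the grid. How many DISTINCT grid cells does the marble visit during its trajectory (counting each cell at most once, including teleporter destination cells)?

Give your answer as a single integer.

Step 1: enter (0,0), '.' pass, move right to (0,1)
Step 2: enter (0,1), '.' pass, move right to (0,2)
Step 3: enter (0,2), '.' pass, move right to (0,3)
Step 4: enter (0,3), '.' pass, move right to (0,4)
Step 5: enter (0,4), '.' pass, move right to (0,5)
Step 6: enter (0,5), '.' pass, move right to (0,6)
Step 7: enter (0,6), '.' pass, move right to (0,7)
Step 8: enter (0,7), '.' pass, move right to (0,8)
Step 9: enter (0,8), '@' teleport (0,8)->(5,1), also enter (5,1), move right to (5,2)
Step 10: enter (5,2), '\' deflects right->down, move down to (6,2)
Step 11: at (6,2) — EXIT via bottom edge, pos 2
Distinct cells visited: 11 (path length 11)

Answer: 11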